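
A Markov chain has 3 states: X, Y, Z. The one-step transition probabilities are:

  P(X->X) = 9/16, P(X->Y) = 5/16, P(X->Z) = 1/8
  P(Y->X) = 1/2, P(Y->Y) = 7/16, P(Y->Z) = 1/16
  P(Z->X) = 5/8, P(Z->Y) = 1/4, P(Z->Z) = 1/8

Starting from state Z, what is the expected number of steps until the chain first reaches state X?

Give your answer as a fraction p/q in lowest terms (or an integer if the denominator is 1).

Answer: 104/61

Derivation:
Let h_i = expected steps to first reach X from state i.
Boundary: h_X = 0.
First-step equations for the other states:
  h_Y = 1 + 1/2*h_X + 7/16*h_Y + 1/16*h_Z
  h_Z = 1 + 5/8*h_X + 1/4*h_Y + 1/8*h_Z

Substituting h_X = 0 and rearranging gives the linear system (I - Q) h = 1:
  [9/16, -1/16] . (h_Y, h_Z) = 1
  [-1/4, 7/8] . (h_Y, h_Z) = 1

Solving yields:
  h_Y = 120/61
  h_Z = 104/61

Starting state is Z, so the expected hitting time is h_Z = 104/61.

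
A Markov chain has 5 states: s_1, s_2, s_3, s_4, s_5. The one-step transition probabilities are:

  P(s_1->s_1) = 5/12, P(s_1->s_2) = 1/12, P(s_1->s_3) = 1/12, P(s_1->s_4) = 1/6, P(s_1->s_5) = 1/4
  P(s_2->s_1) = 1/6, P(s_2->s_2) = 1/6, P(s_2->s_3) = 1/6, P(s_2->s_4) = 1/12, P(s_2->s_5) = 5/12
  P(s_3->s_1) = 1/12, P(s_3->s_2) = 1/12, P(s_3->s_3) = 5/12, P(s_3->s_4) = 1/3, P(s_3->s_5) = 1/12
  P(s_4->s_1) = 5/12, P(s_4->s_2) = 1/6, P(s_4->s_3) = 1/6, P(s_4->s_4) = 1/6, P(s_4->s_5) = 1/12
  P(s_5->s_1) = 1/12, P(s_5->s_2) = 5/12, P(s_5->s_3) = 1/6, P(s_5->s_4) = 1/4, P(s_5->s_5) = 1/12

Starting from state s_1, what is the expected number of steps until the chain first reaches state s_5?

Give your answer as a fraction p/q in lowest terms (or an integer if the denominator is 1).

Let h_i = expected steps to first reach s_5 from state i.
Boundary: h_s_5 = 0.
First-step equations for the other states:
  h_s_1 = 1 + 5/12*h_s_1 + 1/12*h_s_2 + 1/12*h_s_3 + 1/6*h_s_4 + 1/4*h_s_5
  h_s_2 = 1 + 1/6*h_s_1 + 1/6*h_s_2 + 1/6*h_s_3 + 1/12*h_s_4 + 5/12*h_s_5
  h_s_3 = 1 + 1/12*h_s_1 + 1/12*h_s_2 + 5/12*h_s_3 + 1/3*h_s_4 + 1/12*h_s_5
  h_s_4 = 1 + 5/12*h_s_1 + 1/6*h_s_2 + 1/6*h_s_3 + 1/6*h_s_4 + 1/12*h_s_5

Substituting h_s_5 = 0 and rearranging gives the linear system (I - Q) h = 1:
  [7/12, -1/12, -1/12, -1/6] . (h_s_1, h_s_2, h_s_3, h_s_4) = 1
  [-1/6, 5/6, -1/6, -1/12] . (h_s_1, h_s_2, h_s_3, h_s_4) = 1
  [-1/12, -1/12, 7/12, -1/3] . (h_s_1, h_s_2, h_s_3, h_s_4) = 1
  [-5/12, -1/6, -1/6, 5/6] . (h_s_1, h_s_2, h_s_3, h_s_4) = 1

Solving yields:
  h_s_1 = 195/41
  h_s_2 = 1293/328
  h_s_3 = 2019/328
  h_s_4 = 459/82

Starting state is s_1, so the expected hitting time is h_s_1 = 195/41.

Answer: 195/41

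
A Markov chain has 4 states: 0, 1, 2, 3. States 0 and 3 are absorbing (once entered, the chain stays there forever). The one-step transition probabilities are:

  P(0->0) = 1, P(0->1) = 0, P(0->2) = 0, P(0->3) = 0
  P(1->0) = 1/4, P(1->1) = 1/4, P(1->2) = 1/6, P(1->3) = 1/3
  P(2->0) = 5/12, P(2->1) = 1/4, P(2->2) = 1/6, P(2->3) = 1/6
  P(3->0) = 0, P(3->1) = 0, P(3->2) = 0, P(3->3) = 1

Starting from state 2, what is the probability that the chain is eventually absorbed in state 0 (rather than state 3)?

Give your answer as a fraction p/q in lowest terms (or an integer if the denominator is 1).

Let a_i = P(absorbed in 0 | start in state i).
Boundary conditions: a_0 = 1, a_3 = 0.
For each transient state i, a_i = sum_j P(i->j) * a_j:
  a_1 = 1/4*a_0 + 1/4*a_1 + 1/6*a_2 + 1/3*a_3
  a_2 = 5/12*a_0 + 1/4*a_1 + 1/6*a_2 + 1/6*a_3

Substituting a_0 = 1 and a_3 = 0, rearrange to (I - Q) a = r where r[i] = P(i -> 0):
  [3/4, -1/6] . (a_1, a_2) = 1/4
  [-1/4, 5/6] . (a_1, a_2) = 5/12

Solving yields:
  a_1 = 10/21
  a_2 = 9/14

Starting state is 2, so the absorption probability is a_2 = 9/14.

Answer: 9/14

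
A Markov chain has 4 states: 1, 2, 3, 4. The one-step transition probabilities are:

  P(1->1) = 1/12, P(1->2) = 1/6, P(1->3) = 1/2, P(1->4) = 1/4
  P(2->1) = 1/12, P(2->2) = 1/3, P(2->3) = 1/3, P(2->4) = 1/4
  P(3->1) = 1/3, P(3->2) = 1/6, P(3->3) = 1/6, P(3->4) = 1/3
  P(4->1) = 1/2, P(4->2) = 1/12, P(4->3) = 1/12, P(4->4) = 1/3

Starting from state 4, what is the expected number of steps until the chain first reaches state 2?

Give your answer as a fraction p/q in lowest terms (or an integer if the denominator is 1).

Answer: 591/77

Derivation:
Let h_i = expected steps to first reach 2 from state i.
Boundary: h_2 = 0.
First-step equations for the other states:
  h_1 = 1 + 1/12*h_1 + 1/6*h_2 + 1/2*h_3 + 1/4*h_4
  h_3 = 1 + 1/3*h_1 + 1/6*h_2 + 1/6*h_3 + 1/3*h_4
  h_4 = 1 + 1/2*h_1 + 1/12*h_2 + 1/12*h_3 + 1/3*h_4

Substituting h_2 = 0 and rearranging gives the linear system (I - Q) h = 1:
  [11/12, -1/2, -1/4] . (h_1, h_3, h_4) = 1
  [-1/3, 5/6, -1/3] . (h_1, h_3, h_4) = 1
  [-1/2, -1/12, 2/3] . (h_1, h_3, h_4) = 1

Solving yields:
  h_1 = 543/77
  h_3 = 78/11
  h_4 = 591/77

Starting state is 4, so the expected hitting time is h_4 = 591/77.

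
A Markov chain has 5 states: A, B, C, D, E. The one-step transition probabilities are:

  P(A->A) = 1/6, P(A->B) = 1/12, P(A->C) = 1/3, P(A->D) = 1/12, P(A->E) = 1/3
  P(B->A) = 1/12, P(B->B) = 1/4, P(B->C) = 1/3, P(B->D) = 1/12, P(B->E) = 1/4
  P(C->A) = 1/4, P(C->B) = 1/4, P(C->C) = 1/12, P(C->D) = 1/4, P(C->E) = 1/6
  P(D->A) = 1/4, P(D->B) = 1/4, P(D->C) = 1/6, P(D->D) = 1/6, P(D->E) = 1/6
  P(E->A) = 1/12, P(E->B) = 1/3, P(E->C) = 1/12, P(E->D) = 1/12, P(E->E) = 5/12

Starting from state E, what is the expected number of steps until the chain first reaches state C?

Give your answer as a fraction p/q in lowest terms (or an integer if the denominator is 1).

Let h_i = expected steps to first reach C from state i.
Boundary: h_C = 0.
First-step equations for the other states:
  h_A = 1 + 1/6*h_A + 1/12*h_B + 1/3*h_C + 1/12*h_D + 1/3*h_E
  h_B = 1 + 1/12*h_A + 1/4*h_B + 1/3*h_C + 1/12*h_D + 1/4*h_E
  h_D = 1 + 1/4*h_A + 1/4*h_B + 1/6*h_C + 1/6*h_D + 1/6*h_E
  h_E = 1 + 1/12*h_A + 1/3*h_B + 1/12*h_C + 1/12*h_D + 5/12*h_E

Substituting h_C = 0 and rearranging gives the linear system (I - Q) h = 1:
  [5/6, -1/12, -1/12, -1/3] . (h_A, h_B, h_D, h_E) = 1
  [-1/12, 3/4, -1/12, -1/4] . (h_A, h_B, h_D, h_E) = 1
  [-1/4, -1/4, 5/6, -1/6] . (h_A, h_B, h_D, h_E) = 1
  [-1/12, -1/3, -1/12, 7/12] . (h_A, h_B, h_D, h_E) = 1

Solving yields:
  h_A = 4972/1175
  h_B = 968/235
  h_D = 5612/1175
  h_E = 6292/1175

Starting state is E, so the expected hitting time is h_E = 6292/1175.

Answer: 6292/1175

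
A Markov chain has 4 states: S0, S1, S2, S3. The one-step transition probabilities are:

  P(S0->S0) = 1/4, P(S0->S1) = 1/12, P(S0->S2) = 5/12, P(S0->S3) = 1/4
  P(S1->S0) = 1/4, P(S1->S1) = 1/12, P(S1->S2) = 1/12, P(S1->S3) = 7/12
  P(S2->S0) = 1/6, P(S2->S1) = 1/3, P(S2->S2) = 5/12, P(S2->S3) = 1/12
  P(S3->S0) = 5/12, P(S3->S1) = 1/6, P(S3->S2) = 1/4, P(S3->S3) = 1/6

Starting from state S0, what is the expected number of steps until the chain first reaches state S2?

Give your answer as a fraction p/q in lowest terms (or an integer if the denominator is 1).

Let h_i = expected steps to first reach S2 from state i.
Boundary: h_S2 = 0.
First-step equations for the other states:
  h_S0 = 1 + 1/4*h_S0 + 1/12*h_S1 + 5/12*h_S2 + 1/4*h_S3
  h_S1 = 1 + 1/4*h_S0 + 1/12*h_S1 + 1/12*h_S2 + 7/12*h_S3
  h_S3 = 1 + 5/12*h_S0 + 1/6*h_S1 + 1/4*h_S2 + 1/6*h_S3

Substituting h_S2 = 0 and rearranging gives the linear system (I - Q) h = 1:
  [3/4, -1/12, -1/4] . (h_S0, h_S1, h_S3) = 1
  [-1/4, 11/12, -7/12] . (h_S0, h_S1, h_S3) = 1
  [-5/12, -1/6, 5/6] . (h_S0, h_S1, h_S3) = 1

Solving yields:
  h_S0 = 228/77
  h_S1 = 318/77
  h_S3 = 270/77

Starting state is S0, so the expected hitting time is h_S0 = 228/77.

Answer: 228/77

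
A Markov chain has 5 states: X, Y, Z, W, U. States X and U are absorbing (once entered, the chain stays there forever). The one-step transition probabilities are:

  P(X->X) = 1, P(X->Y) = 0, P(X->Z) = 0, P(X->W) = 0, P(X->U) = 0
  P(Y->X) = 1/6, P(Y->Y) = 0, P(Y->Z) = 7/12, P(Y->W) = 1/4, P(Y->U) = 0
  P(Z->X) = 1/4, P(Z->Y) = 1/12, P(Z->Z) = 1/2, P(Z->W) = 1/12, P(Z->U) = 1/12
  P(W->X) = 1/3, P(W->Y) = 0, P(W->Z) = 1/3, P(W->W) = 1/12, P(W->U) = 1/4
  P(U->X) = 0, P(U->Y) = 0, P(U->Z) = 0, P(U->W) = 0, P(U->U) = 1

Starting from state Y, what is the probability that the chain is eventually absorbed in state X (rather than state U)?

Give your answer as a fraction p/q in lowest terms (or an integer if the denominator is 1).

Answer: 491/655

Derivation:
Let a_i = P(absorbed in X | start in state i).
Boundary conditions: a_X = 1, a_U = 0.
For each transient state i, a_i = sum_j P(i->j) * a_j:
  a_Y = 1/6*a_X + 0*a_Y + 7/12*a_Z + 1/4*a_W + 0*a_U
  a_Z = 1/4*a_X + 1/12*a_Y + 1/2*a_Z + 1/12*a_W + 1/12*a_U
  a_W = 1/3*a_X + 0*a_Y + 1/3*a_Z + 1/12*a_W + 1/4*a_U

Substituting a_X = 1 and a_U = 0, rearrange to (I - Q) a = r where r[i] = P(i -> X):
  [1, -7/12, -1/4] . (a_Y, a_Z, a_W) = 1/6
  [-1/12, 1/2, -1/12] . (a_Y, a_Z, a_W) = 1/4
  [0, -1/3, 11/12] . (a_Y, a_Z, a_W) = 1/3

Solving yields:
  a_Y = 491/655
  a_Z = 478/655
  a_W = 412/655

Starting state is Y, so the absorption probability is a_Y = 491/655.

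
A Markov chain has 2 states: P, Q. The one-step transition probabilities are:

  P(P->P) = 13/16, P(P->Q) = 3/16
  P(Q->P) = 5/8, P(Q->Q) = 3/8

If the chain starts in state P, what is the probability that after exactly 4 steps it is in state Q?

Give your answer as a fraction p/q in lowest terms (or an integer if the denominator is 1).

Computing P^4 by repeated multiplication:
P^1 =
  P: [13/16, 3/16]
  Q: [5/8, 3/8]
P^2 =
  P: [199/256, 57/256]
  Q: [95/128, 33/128]
P^3 =
  P: [3157/4096, 939/4096]
  Q: [1565/2048, 483/2048]
P^4 =
  P: [50431/65536, 15105/65536]
  Q: [25175/32768, 7593/32768]

(P^4)[P -> Q] = 15105/65536

Answer: 15105/65536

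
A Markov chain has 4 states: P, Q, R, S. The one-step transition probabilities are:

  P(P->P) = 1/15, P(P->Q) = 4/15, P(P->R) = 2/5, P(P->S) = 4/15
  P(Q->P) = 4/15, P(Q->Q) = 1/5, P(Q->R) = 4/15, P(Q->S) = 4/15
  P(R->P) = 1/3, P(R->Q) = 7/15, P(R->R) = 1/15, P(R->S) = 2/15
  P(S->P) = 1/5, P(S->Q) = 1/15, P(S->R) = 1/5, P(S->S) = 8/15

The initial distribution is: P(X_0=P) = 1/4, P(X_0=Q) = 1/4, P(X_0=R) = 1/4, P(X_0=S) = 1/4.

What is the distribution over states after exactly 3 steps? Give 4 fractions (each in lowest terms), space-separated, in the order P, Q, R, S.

Propagating the distribution step by step (d_{t+1} = d_t * P):
d_0 = (P=1/4, Q=1/4, R=1/4, S=1/4)
  d_1[P] = 1/4*1/15 + 1/4*4/15 + 1/4*1/3 + 1/4*1/5 = 13/60
  d_1[Q] = 1/4*4/15 + 1/4*1/5 + 1/4*7/15 + 1/4*1/15 = 1/4
  d_1[R] = 1/4*2/5 + 1/4*4/15 + 1/4*1/15 + 1/4*1/5 = 7/30
  d_1[S] = 1/4*4/15 + 1/4*4/15 + 1/4*2/15 + 1/4*8/15 = 3/10
d_1 = (P=13/60, Q=1/4, R=7/30, S=3/10)
  d_2[P] = 13/60*1/15 + 1/4*4/15 + 7/30*1/3 + 3/10*1/5 = 197/900
  d_2[Q] = 13/60*4/15 + 1/4*1/5 + 7/30*7/15 + 3/10*1/15 = 71/300
  d_2[R] = 13/60*2/5 + 1/4*4/15 + 7/30*1/15 + 3/10*1/5 = 103/450
  d_2[S] = 13/60*4/15 + 1/4*4/15 + 7/30*2/15 + 3/10*8/15 = 71/225
d_2 = (P=197/900, Q=71/300, R=103/450, S=71/225)
  d_3[P] = 197/900*1/15 + 71/300*4/15 + 103/450*1/3 + 71/225*1/5 = 977/4500
  d_3[Q] = 197/900*4/15 + 71/300*1/5 + 103/450*7/15 + 71/225*1/15 = 1051/4500
  d_3[R] = 197/900*2/5 + 71/300*4/15 + 103/450*1/15 + 71/225*1/5 = 773/3375
  d_3[S] = 197/900*4/15 + 71/300*4/15 + 103/450*2/15 + 71/225*8/15 = 1081/3375
d_3 = (P=977/4500, Q=1051/4500, R=773/3375, S=1081/3375)

Answer: 977/4500 1051/4500 773/3375 1081/3375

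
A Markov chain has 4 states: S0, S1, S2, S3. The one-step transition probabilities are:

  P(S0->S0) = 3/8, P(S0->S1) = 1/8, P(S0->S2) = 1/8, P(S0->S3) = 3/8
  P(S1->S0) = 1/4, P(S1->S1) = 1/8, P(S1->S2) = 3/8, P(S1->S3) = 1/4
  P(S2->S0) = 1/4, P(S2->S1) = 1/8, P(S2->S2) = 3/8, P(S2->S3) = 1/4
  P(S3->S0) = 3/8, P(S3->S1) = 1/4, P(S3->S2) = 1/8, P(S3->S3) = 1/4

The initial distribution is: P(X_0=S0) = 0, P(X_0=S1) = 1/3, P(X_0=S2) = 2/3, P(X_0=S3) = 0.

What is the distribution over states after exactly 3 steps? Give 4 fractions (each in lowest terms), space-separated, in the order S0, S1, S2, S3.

Propagating the distribution step by step (d_{t+1} = d_t * P):
d_0 = (S0=0, S1=1/3, S2=2/3, S3=0)
  d_1[S0] = 0*3/8 + 1/3*1/4 + 2/3*1/4 + 0*3/8 = 1/4
  d_1[S1] = 0*1/8 + 1/3*1/8 + 2/3*1/8 + 0*1/4 = 1/8
  d_1[S2] = 0*1/8 + 1/3*3/8 + 2/3*3/8 + 0*1/8 = 3/8
  d_1[S3] = 0*3/8 + 1/3*1/4 + 2/3*1/4 + 0*1/4 = 1/4
d_1 = (S0=1/4, S1=1/8, S2=3/8, S3=1/4)
  d_2[S0] = 1/4*3/8 + 1/8*1/4 + 3/8*1/4 + 1/4*3/8 = 5/16
  d_2[S1] = 1/4*1/8 + 1/8*1/8 + 3/8*1/8 + 1/4*1/4 = 5/32
  d_2[S2] = 1/4*1/8 + 1/8*3/8 + 3/8*3/8 + 1/4*1/8 = 1/4
  d_2[S3] = 1/4*3/8 + 1/8*1/4 + 3/8*1/4 + 1/4*1/4 = 9/32
d_2 = (S0=5/16, S1=5/32, S2=1/4, S3=9/32)
  d_3[S0] = 5/16*3/8 + 5/32*1/4 + 1/4*1/4 + 9/32*3/8 = 83/256
  d_3[S1] = 5/16*1/8 + 5/32*1/8 + 1/4*1/8 + 9/32*1/4 = 41/256
  d_3[S2] = 5/16*1/8 + 5/32*3/8 + 1/4*3/8 + 9/32*1/8 = 29/128
  d_3[S3] = 5/16*3/8 + 5/32*1/4 + 1/4*1/4 + 9/32*1/4 = 37/128
d_3 = (S0=83/256, S1=41/256, S2=29/128, S3=37/128)

Answer: 83/256 41/256 29/128 37/128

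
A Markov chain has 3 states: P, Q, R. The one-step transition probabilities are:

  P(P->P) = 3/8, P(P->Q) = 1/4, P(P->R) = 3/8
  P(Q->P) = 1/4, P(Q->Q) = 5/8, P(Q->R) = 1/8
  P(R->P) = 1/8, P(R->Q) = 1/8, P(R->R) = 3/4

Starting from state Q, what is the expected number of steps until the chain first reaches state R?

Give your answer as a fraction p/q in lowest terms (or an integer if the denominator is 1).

Let h_i = expected steps to first reach R from state i.
Boundary: h_R = 0.
First-step equations for the other states:
  h_P = 1 + 3/8*h_P + 1/4*h_Q + 3/8*h_R
  h_Q = 1 + 1/4*h_P + 5/8*h_Q + 1/8*h_R

Substituting h_R = 0 and rearranging gives the linear system (I - Q) h = 1:
  [5/8, -1/4] . (h_P, h_Q) = 1
  [-1/4, 3/8] . (h_P, h_Q) = 1

Solving yields:
  h_P = 40/11
  h_Q = 56/11

Starting state is Q, so the expected hitting time is h_Q = 56/11.

Answer: 56/11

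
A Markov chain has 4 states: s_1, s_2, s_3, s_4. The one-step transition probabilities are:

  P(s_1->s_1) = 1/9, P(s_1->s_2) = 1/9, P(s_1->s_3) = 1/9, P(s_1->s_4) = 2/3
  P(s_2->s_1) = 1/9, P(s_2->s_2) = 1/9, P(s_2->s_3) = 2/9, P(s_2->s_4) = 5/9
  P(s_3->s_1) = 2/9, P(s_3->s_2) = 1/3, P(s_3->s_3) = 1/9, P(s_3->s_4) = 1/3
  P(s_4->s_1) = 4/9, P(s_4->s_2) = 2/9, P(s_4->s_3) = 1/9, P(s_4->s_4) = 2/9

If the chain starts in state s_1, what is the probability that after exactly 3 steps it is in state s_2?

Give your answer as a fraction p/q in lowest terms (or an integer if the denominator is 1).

Computing P^3 by repeated multiplication:
P^1 =
  s_1: [1/9, 1/9, 1/9, 2/3]
  s_2: [1/9, 1/9, 2/9, 5/9]
  s_3: [2/9, 1/3, 1/9, 1/3]
  s_4: [4/9, 2/9, 1/9, 2/9]
P^2 =
  s_1: [28/81, 17/81, 10/81, 26/81]
  s_2: [26/81, 2/9, 10/81, 1/3]
  s_3: [19/81, 14/81, 4/27, 4/9]
  s_4: [16/81, 13/81, 11/81, 41/81]
P^3 =
  s_1: [169/729, 127/729, 98/729, 335/729]
  s_2: [172/729, 128/729, 11/81, 110/243]
  s_3: [67/243, 47/243, 95/729, 292/729]
  s_4: [215/729, 16/81, 94/729, 92/243]

(P^3)[s_1 -> s_2] = 127/729

Answer: 127/729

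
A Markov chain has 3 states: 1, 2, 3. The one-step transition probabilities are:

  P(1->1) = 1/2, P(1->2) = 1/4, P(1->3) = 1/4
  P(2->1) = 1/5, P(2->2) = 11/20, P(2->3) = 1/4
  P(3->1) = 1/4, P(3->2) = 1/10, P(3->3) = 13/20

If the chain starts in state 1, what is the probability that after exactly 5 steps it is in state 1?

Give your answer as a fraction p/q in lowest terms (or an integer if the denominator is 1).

Answer: 25241/80000

Derivation:
Computing P^5 by repeated multiplication:
P^1 =
  1: [1/2, 1/4, 1/4]
  2: [1/5, 11/20, 1/4]
  3: [1/4, 1/10, 13/20]
P^2 =
  1: [29/80, 23/80, 7/20]
  2: [109/400, 151/400, 7/20]
  3: [123/400, 73/400, 51/100]
P^3 =
  1: [261/800, 227/800, 39/100]
  2: [1197/4000, 1243/4000, 39/100]
  3: [1271/4000, 913/4000, 227/500]
P^4 =
  1: [2539/8000, 2213/8000, 203/500]
  2: [12371/40000, 11389/40000, 203/500]
  3: [12721/40000, 2003/8000, 1079/2500]
P^5 =
  1: [25241/80000, 21767/80000, 1031/2500]
  2: [125233/400000, 109807/400000, 1031/2500]
  3: [25359/80000, 104149/400000, 5283/12500]

(P^5)[1 -> 1] = 25241/80000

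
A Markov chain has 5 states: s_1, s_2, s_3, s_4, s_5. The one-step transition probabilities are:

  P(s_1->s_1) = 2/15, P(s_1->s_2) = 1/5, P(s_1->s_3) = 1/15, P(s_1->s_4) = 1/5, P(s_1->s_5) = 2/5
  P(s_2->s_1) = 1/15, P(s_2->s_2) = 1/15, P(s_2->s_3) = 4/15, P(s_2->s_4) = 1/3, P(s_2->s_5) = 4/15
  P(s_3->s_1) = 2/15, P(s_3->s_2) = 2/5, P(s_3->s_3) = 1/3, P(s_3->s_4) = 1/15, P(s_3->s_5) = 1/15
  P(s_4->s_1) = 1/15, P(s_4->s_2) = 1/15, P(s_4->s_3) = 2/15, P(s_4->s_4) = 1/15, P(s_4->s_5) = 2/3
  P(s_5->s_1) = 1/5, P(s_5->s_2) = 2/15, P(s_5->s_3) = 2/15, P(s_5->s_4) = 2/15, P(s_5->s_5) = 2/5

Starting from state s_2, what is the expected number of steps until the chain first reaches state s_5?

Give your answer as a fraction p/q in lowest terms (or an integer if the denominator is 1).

Let h_i = expected steps to first reach s_5 from state i.
Boundary: h_s_5 = 0.
First-step equations for the other states:
  h_s_1 = 1 + 2/15*h_s_1 + 1/5*h_s_2 + 1/15*h_s_3 + 1/5*h_s_4 + 2/5*h_s_5
  h_s_2 = 1 + 1/15*h_s_1 + 1/15*h_s_2 + 4/15*h_s_3 + 1/3*h_s_4 + 4/15*h_s_5
  h_s_3 = 1 + 2/15*h_s_1 + 2/5*h_s_2 + 1/3*h_s_3 + 1/15*h_s_4 + 1/15*h_s_5
  h_s_4 = 1 + 1/15*h_s_1 + 1/15*h_s_2 + 2/15*h_s_3 + 1/15*h_s_4 + 2/3*h_s_5

Substituting h_s_5 = 0 and rearranging gives the linear system (I - Q) h = 1:
  [13/15, -1/5, -1/15, -1/5] . (h_s_1, h_s_2, h_s_3, h_s_4) = 1
  [-1/15, 14/15, -4/15, -1/3] . (h_s_1, h_s_2, h_s_3, h_s_4) = 1
  [-2/15, -2/5, 2/3, -1/15] . (h_s_1, h_s_2, h_s_3, h_s_4) = 1
  [-1/15, -1/15, -2/15, 14/15] . (h_s_1, h_s_2, h_s_3, h_s_4) = 1

Solving yields:
  h_s_1 = 46290/17177
  h_s_2 = 54975/17177
  h_s_3 = 71595/17177
  h_s_4 = 35865/17177

Starting state is s_2, so the expected hitting time is h_s_2 = 54975/17177.

Answer: 54975/17177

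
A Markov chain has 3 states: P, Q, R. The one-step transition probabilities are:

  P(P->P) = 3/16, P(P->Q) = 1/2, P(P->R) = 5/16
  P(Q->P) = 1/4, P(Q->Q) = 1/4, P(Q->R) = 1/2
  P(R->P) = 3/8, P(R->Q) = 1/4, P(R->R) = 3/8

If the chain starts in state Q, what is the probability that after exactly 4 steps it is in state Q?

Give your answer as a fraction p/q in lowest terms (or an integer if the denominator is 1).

Computing P^4 by repeated multiplication:
P^1 =
  P: [3/16, 1/2, 5/16]
  Q: [1/4, 1/4, 1/2]
  R: [3/8, 1/4, 3/8]
P^2 =
  P: [71/256, 19/64, 109/256]
  Q: [19/64, 5/16, 25/64]
  R: [35/128, 11/32, 49/128]
P^3 =
  P: [1171/4096, 327/1024, 1617/4096]
  Q: [287/1024, 83/256, 405/1024]
  R: [575/2048, 163/512, 821/2048]
P^4 =
  P: [18447/65536, 5267/16384, 26021/65536]
  Q: [4619/16384, 1311/4096, 6521/16384]
  R: [9259/32768, 2623/8192, 13017/32768]

(P^4)[Q -> Q] = 1311/4096

Answer: 1311/4096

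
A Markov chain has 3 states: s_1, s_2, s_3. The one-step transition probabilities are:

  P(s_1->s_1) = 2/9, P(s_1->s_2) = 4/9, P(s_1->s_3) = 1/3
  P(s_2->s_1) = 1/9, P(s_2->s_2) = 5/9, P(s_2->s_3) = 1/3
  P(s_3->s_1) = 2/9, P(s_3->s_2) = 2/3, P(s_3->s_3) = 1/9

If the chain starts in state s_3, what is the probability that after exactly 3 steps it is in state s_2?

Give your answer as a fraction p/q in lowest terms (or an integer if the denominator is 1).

Computing P^3 by repeated multiplication:
P^1 =
  s_1: [2/9, 4/9, 1/3]
  s_2: [1/9, 5/9, 1/3]
  s_3: [2/9, 2/3, 1/9]
P^2 =
  s_1: [14/81, 46/81, 7/27]
  s_2: [13/81, 47/81, 7/27]
  s_3: [4/27, 44/81, 25/81]
P^3 =
  s_1: [116/729, 412/729, 67/243]
  s_2: [115/729, 413/729, 67/243]
  s_3: [118/729, 418/729, 193/729]

(P^3)[s_3 -> s_2] = 418/729

Answer: 418/729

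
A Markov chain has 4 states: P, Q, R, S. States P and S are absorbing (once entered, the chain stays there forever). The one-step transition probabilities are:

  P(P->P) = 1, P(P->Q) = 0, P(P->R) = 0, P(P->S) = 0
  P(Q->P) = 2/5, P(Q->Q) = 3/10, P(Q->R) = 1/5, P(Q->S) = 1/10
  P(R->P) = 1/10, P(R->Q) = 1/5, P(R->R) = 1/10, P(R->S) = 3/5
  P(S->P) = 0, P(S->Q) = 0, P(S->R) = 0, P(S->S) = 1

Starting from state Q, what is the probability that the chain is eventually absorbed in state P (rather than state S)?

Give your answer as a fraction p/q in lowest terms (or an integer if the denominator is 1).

Let a_i = P(absorbed in P | start in state i).
Boundary conditions: a_P = 1, a_S = 0.
For each transient state i, a_i = sum_j P(i->j) * a_j:
  a_Q = 2/5*a_P + 3/10*a_Q + 1/5*a_R + 1/10*a_S
  a_R = 1/10*a_P + 1/5*a_Q + 1/10*a_R + 3/5*a_S

Substituting a_P = 1 and a_S = 0, rearrange to (I - Q) a = r where r[i] = P(i -> P):
  [7/10, -1/5] . (a_Q, a_R) = 2/5
  [-1/5, 9/10] . (a_Q, a_R) = 1/10

Solving yields:
  a_Q = 38/59
  a_R = 15/59

Starting state is Q, so the absorption probability is a_Q = 38/59.

Answer: 38/59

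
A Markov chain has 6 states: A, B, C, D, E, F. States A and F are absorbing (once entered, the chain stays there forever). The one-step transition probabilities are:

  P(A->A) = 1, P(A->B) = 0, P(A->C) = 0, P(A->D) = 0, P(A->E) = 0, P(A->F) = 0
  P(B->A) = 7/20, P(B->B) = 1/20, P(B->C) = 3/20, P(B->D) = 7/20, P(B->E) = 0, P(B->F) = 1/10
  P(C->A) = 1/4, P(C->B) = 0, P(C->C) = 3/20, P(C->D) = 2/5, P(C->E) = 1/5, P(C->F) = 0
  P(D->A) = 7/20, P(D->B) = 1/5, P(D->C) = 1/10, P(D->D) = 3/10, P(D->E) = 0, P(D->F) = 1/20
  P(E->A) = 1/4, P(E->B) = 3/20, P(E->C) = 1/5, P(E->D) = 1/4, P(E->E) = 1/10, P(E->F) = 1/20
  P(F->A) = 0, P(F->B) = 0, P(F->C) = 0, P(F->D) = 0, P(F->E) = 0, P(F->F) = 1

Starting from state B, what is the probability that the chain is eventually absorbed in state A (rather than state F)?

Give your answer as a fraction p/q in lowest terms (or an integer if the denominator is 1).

Let a_i = P(absorbed in A | start in state i).
Boundary conditions: a_A = 1, a_F = 0.
For each transient state i, a_i = sum_j P(i->j) * a_j:
  a_B = 7/20*a_A + 1/20*a_B + 3/20*a_C + 7/20*a_D + 0*a_E + 1/10*a_F
  a_C = 1/4*a_A + 0*a_B + 3/20*a_C + 2/5*a_D + 1/5*a_E + 0*a_F
  a_D = 7/20*a_A + 1/5*a_B + 1/10*a_C + 3/10*a_D + 0*a_E + 1/20*a_F
  a_E = 1/4*a_A + 3/20*a_B + 1/5*a_C + 1/4*a_D + 1/10*a_E + 1/20*a_F

Substituting a_A = 1 and a_F = 0, rearrange to (I - Q) a = r where r[i] = P(i -> A):
  [19/20, -3/20, -7/20, 0] . (a_B, a_C, a_D, a_E) = 7/20
  [0, 17/20, -2/5, -1/5] . (a_B, a_C, a_D, a_E) = 1/4
  [-1/5, -1/10, 7/10, 0] . (a_B, a_C, a_D, a_E) = 7/20
  [-3/20, -1/5, -1/4, 9/10] . (a_B, a_C, a_D, a_E) = 1/4

Solving yields:
  a_B = 24969/30074
  a_C = 13587/15037
  a_D = 26053/30074
  a_E = 25791/30074

Starting state is B, so the absorption probability is a_B = 24969/30074.

Answer: 24969/30074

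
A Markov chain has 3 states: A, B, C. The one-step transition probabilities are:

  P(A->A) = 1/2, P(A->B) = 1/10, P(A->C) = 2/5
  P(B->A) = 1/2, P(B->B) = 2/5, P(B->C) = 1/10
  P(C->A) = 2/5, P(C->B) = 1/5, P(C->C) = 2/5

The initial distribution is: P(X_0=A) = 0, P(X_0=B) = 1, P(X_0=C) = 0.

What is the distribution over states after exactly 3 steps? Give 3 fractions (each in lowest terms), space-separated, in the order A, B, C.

Answer: 59/125 197/1000 331/1000

Derivation:
Propagating the distribution step by step (d_{t+1} = d_t * P):
d_0 = (A=0, B=1, C=0)
  d_1[A] = 0*1/2 + 1*1/2 + 0*2/5 = 1/2
  d_1[B] = 0*1/10 + 1*2/5 + 0*1/5 = 2/5
  d_1[C] = 0*2/5 + 1*1/10 + 0*2/5 = 1/10
d_1 = (A=1/2, B=2/5, C=1/10)
  d_2[A] = 1/2*1/2 + 2/5*1/2 + 1/10*2/5 = 49/100
  d_2[B] = 1/2*1/10 + 2/5*2/5 + 1/10*1/5 = 23/100
  d_2[C] = 1/2*2/5 + 2/5*1/10 + 1/10*2/5 = 7/25
d_2 = (A=49/100, B=23/100, C=7/25)
  d_3[A] = 49/100*1/2 + 23/100*1/2 + 7/25*2/5 = 59/125
  d_3[B] = 49/100*1/10 + 23/100*2/5 + 7/25*1/5 = 197/1000
  d_3[C] = 49/100*2/5 + 23/100*1/10 + 7/25*2/5 = 331/1000
d_3 = (A=59/125, B=197/1000, C=331/1000)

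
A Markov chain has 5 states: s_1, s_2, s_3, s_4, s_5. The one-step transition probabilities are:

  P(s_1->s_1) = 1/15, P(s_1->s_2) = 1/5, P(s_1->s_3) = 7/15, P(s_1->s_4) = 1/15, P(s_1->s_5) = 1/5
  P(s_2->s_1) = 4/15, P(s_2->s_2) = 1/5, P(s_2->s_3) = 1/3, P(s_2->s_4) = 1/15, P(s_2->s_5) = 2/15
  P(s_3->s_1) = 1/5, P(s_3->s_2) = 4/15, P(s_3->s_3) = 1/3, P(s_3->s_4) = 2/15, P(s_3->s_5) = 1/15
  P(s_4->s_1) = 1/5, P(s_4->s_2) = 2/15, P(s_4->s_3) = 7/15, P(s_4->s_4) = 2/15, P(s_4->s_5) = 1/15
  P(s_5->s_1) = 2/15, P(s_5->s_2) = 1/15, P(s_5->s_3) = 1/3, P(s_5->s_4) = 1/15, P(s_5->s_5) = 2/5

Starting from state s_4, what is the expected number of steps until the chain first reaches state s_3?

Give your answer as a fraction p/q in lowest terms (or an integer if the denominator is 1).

Let h_i = expected steps to first reach s_3 from state i.
Boundary: h_s_3 = 0.
First-step equations for the other states:
  h_s_1 = 1 + 1/15*h_s_1 + 1/5*h_s_2 + 7/15*h_s_3 + 1/15*h_s_4 + 1/5*h_s_5
  h_s_2 = 1 + 4/15*h_s_1 + 1/5*h_s_2 + 1/3*h_s_3 + 1/15*h_s_4 + 2/15*h_s_5
  h_s_4 = 1 + 1/5*h_s_1 + 2/15*h_s_2 + 7/15*h_s_3 + 2/15*h_s_4 + 1/15*h_s_5
  h_s_5 = 1 + 2/15*h_s_1 + 1/15*h_s_2 + 1/3*h_s_3 + 1/15*h_s_4 + 2/5*h_s_5

Substituting h_s_3 = 0 and rearranging gives the linear system (I - Q) h = 1:
  [14/15, -1/5, -1/15, -1/5] . (h_s_1, h_s_2, h_s_4, h_s_5) = 1
  [-4/15, 4/5, -1/15, -2/15] . (h_s_1, h_s_2, h_s_4, h_s_5) = 1
  [-1/5, -2/15, 13/15, -1/15] . (h_s_1, h_s_2, h_s_4, h_s_5) = 1
  [-2/15, -1/15, -1/15, 3/5] . (h_s_1, h_s_2, h_s_4, h_s_5) = 1

Solving yields:
  h_s_1 = 18690/7751
  h_s_2 = 21000/7751
  h_s_4 = 18135/7751
  h_s_5 = 21420/7751

Starting state is s_4, so the expected hitting time is h_s_4 = 18135/7751.

Answer: 18135/7751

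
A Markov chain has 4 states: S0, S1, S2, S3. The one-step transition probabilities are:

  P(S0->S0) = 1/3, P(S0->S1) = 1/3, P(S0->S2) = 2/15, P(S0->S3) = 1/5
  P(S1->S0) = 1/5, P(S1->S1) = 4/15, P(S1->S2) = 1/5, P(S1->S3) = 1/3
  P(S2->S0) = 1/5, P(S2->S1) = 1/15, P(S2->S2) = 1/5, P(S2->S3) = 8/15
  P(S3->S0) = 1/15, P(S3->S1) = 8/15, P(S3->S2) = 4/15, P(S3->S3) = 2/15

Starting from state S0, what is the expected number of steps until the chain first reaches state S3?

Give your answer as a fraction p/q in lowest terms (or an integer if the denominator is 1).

Answer: 1140/331

Derivation:
Let h_i = expected steps to first reach S3 from state i.
Boundary: h_S3 = 0.
First-step equations for the other states:
  h_S0 = 1 + 1/3*h_S0 + 1/3*h_S1 + 2/15*h_S2 + 1/5*h_S3
  h_S1 = 1 + 1/5*h_S0 + 4/15*h_S1 + 1/5*h_S2 + 1/3*h_S3
  h_S2 = 1 + 1/5*h_S0 + 1/15*h_S1 + 1/5*h_S2 + 8/15*h_S3

Substituting h_S3 = 0 and rearranging gives the linear system (I - Q) h = 1:
  [2/3, -1/3, -2/15] . (h_S0, h_S1, h_S2) = 1
  [-1/5, 11/15, -1/5] . (h_S0, h_S1, h_S2) = 1
  [-1/5, -1/15, 4/5] . (h_S0, h_S1, h_S2) = 1

Solving yields:
  h_S0 = 1140/331
  h_S1 = 975/331
  h_S2 = 780/331

Starting state is S0, so the expected hitting time is h_S0 = 1140/331.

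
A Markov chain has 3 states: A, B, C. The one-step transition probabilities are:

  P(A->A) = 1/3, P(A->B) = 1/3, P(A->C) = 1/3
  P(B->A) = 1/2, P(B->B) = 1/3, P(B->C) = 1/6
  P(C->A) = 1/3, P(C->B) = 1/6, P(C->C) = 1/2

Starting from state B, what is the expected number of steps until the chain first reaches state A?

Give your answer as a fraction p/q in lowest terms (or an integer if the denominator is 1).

Let h_i = expected steps to first reach A from state i.
Boundary: h_A = 0.
First-step equations for the other states:
  h_B = 1 + 1/2*h_A + 1/3*h_B + 1/6*h_C
  h_C = 1 + 1/3*h_A + 1/6*h_B + 1/2*h_C

Substituting h_A = 0 and rearranging gives the linear system (I - Q) h = 1:
  [2/3, -1/6] . (h_B, h_C) = 1
  [-1/6, 1/2] . (h_B, h_C) = 1

Solving yields:
  h_B = 24/11
  h_C = 30/11

Starting state is B, so the expected hitting time is h_B = 24/11.

Answer: 24/11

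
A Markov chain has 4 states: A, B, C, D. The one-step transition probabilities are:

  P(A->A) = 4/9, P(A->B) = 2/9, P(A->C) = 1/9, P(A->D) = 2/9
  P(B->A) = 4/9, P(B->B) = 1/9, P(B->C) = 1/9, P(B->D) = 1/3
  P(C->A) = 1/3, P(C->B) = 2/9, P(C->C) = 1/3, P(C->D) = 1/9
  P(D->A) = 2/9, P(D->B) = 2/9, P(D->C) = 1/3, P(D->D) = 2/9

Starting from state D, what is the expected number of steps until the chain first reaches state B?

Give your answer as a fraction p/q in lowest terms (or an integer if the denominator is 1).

Answer: 9/2

Derivation:
Let h_i = expected steps to first reach B from state i.
Boundary: h_B = 0.
First-step equations for the other states:
  h_A = 1 + 4/9*h_A + 2/9*h_B + 1/9*h_C + 2/9*h_D
  h_C = 1 + 1/3*h_A + 2/9*h_B + 1/3*h_C + 1/9*h_D
  h_D = 1 + 2/9*h_A + 2/9*h_B + 1/3*h_C + 2/9*h_D

Substituting h_B = 0 and rearranging gives the linear system (I - Q) h = 1:
  [5/9, -1/9, -2/9] . (h_A, h_C, h_D) = 1
  [-1/3, 2/3, -1/9] . (h_A, h_C, h_D) = 1
  [-2/9, -1/3, 7/9] . (h_A, h_C, h_D) = 1

Solving yields:
  h_A = 9/2
  h_C = 9/2
  h_D = 9/2

Starting state is D, so the expected hitting time is h_D = 9/2.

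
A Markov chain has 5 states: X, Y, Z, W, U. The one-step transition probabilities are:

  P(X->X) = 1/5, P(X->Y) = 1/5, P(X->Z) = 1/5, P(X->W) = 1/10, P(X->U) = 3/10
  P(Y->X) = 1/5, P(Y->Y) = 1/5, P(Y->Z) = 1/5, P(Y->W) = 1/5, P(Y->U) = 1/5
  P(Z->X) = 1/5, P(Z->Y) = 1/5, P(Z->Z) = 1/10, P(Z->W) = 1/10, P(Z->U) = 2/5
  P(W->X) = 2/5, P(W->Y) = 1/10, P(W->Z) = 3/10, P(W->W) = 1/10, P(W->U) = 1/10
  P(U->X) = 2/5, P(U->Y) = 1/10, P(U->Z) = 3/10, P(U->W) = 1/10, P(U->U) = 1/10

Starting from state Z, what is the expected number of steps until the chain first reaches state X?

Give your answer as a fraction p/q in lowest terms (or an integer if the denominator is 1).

Let h_i = expected steps to first reach X from state i.
Boundary: h_X = 0.
First-step equations for the other states:
  h_Y = 1 + 1/5*h_X + 1/5*h_Y + 1/5*h_Z + 1/5*h_W + 1/5*h_U
  h_Z = 1 + 1/5*h_X + 1/5*h_Y + 1/10*h_Z + 1/10*h_W + 2/5*h_U
  h_W = 1 + 2/5*h_X + 1/10*h_Y + 3/10*h_Z + 1/10*h_W + 1/10*h_U
  h_U = 1 + 2/5*h_X + 1/10*h_Y + 3/10*h_Z + 1/10*h_W + 1/10*h_U

Substituting h_X = 0 and rearranging gives the linear system (I - Q) h = 1:
  [4/5, -1/5, -1/5, -1/5] . (h_Y, h_Z, h_W, h_U) = 1
  [-1/5, 9/10, -1/10, -2/5] . (h_Y, h_Z, h_W, h_U) = 1
  [-1/10, -3/10, 9/10, -1/10] . (h_Y, h_Z, h_W, h_U) = 1
  [-1/10, -3/10, -1/10, 9/10] . (h_Y, h_Z, h_W, h_U) = 1

Solving yields:
  h_Y = 655/177
  h_Z = 215/59
  h_W = 545/177
  h_U = 545/177

Starting state is Z, so the expected hitting time is h_Z = 215/59.

Answer: 215/59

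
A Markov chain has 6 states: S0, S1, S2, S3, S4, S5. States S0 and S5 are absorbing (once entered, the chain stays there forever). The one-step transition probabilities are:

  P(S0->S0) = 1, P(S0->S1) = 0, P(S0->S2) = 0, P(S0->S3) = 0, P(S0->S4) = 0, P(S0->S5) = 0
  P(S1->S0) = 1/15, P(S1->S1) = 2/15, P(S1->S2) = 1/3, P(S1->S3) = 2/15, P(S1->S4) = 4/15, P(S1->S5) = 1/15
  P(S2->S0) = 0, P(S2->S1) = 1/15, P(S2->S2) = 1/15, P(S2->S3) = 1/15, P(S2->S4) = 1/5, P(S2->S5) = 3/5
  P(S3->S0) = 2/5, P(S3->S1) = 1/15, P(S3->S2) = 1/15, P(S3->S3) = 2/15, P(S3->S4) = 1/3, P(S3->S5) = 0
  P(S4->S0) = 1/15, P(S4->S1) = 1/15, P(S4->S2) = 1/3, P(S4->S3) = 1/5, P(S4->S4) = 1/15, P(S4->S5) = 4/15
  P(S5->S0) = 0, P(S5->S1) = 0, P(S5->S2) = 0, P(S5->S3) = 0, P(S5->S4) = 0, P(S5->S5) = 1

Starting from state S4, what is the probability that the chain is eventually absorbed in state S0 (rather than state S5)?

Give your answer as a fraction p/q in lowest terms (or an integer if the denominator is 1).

Answer: 6383/24295

Derivation:
Let a_i = P(absorbed in S0 | start in state i).
Boundary conditions: a_S0 = 1, a_S5 = 0.
For each transient state i, a_i = sum_j P(i->j) * a_j:
  a_S1 = 1/15*a_S0 + 2/15*a_S1 + 1/3*a_S2 + 2/15*a_S3 + 4/15*a_S4 + 1/15*a_S5
  a_S2 = 0*a_S0 + 1/15*a_S1 + 1/15*a_S2 + 1/15*a_S3 + 1/5*a_S4 + 3/5*a_S5
  a_S3 = 2/5*a_S0 + 1/15*a_S1 + 1/15*a_S2 + 2/15*a_S3 + 1/3*a_S4 + 0*a_S5
  a_S4 = 1/15*a_S0 + 1/15*a_S1 + 1/3*a_S2 + 1/5*a_S3 + 1/15*a_S4 + 4/15*a_S5

Substituting a_S0 = 1 and a_S5 = 0, rearrange to (I - Q) a = r where r[i] = P(i -> S0):
  [13/15, -1/3, -2/15, -4/15] . (a_S1, a_S2, a_S3, a_S4) = 1/15
  [-1/15, 14/15, -1/15, -1/5] . (a_S1, a_S2, a_S3, a_S4) = 0
  [-1/15, -1/15, 13/15, -1/3] . (a_S1, a_S2, a_S3, a_S4) = 2/5
  [-1/15, -1/3, -1/5, 14/15] . (a_S1, a_S2, a_S3, a_S4) = 1/15

Solving yields:
  a_S1 = 1435/4859
  a_S2 = 2912/24295
  a_S3 = 14444/24295
  a_S4 = 6383/24295

Starting state is S4, so the absorption probability is a_S4 = 6383/24295.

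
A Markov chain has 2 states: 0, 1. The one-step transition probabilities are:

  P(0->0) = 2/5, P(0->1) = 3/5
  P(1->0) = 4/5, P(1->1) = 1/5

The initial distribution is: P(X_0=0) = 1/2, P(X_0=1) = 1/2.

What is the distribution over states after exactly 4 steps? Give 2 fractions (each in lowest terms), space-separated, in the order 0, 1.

Propagating the distribution step by step (d_{t+1} = d_t * P):
d_0 = (0=1/2, 1=1/2)
  d_1[0] = 1/2*2/5 + 1/2*4/5 = 3/5
  d_1[1] = 1/2*3/5 + 1/2*1/5 = 2/5
d_1 = (0=3/5, 1=2/5)
  d_2[0] = 3/5*2/5 + 2/5*4/5 = 14/25
  d_2[1] = 3/5*3/5 + 2/5*1/5 = 11/25
d_2 = (0=14/25, 1=11/25)
  d_3[0] = 14/25*2/5 + 11/25*4/5 = 72/125
  d_3[1] = 14/25*3/5 + 11/25*1/5 = 53/125
d_3 = (0=72/125, 1=53/125)
  d_4[0] = 72/125*2/5 + 53/125*4/5 = 356/625
  d_4[1] = 72/125*3/5 + 53/125*1/5 = 269/625
d_4 = (0=356/625, 1=269/625)

Answer: 356/625 269/625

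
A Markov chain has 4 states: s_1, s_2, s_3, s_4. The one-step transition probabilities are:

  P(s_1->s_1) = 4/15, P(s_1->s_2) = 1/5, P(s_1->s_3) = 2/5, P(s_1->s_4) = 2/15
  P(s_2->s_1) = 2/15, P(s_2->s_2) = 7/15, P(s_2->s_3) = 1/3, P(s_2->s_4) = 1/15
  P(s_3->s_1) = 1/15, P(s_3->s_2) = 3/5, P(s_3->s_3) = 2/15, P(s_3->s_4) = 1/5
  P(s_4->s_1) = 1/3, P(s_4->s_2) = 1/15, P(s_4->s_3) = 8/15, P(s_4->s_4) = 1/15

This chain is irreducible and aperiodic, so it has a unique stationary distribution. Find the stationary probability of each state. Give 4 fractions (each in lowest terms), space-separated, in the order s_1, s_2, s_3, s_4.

Answer: 89/565 709/1695 173/565 40/339

Derivation:
The stationary distribution satisfies pi = pi * P, i.e.:
  pi_s_1 = 4/15*pi_s_1 + 2/15*pi_s_2 + 1/15*pi_s_3 + 1/3*pi_s_4
  pi_s_2 = 1/5*pi_s_1 + 7/15*pi_s_2 + 3/5*pi_s_3 + 1/15*pi_s_4
  pi_s_3 = 2/5*pi_s_1 + 1/3*pi_s_2 + 2/15*pi_s_3 + 8/15*pi_s_4
  pi_s_4 = 2/15*pi_s_1 + 1/15*pi_s_2 + 1/5*pi_s_3 + 1/15*pi_s_4
with normalization: pi_s_1 + pi_s_2 + pi_s_3 + pi_s_4 = 1.

Using the first 3 balance equations plus normalization, the linear system A*pi = b is:
  [-11/15, 2/15, 1/15, 1/3] . pi = 0
  [1/5, -8/15, 3/5, 1/15] . pi = 0
  [2/5, 1/3, -13/15, 8/15] . pi = 0
  [1, 1, 1, 1] . pi = 1

Solving yields:
  pi_s_1 = 89/565
  pi_s_2 = 709/1695
  pi_s_3 = 173/565
  pi_s_4 = 40/339

Verification (pi * P):
  89/565*4/15 + 709/1695*2/15 + 173/565*1/15 + 40/339*1/3 = 89/565 = pi_s_1  (ok)
  89/565*1/5 + 709/1695*7/15 + 173/565*3/5 + 40/339*1/15 = 709/1695 = pi_s_2  (ok)
  89/565*2/5 + 709/1695*1/3 + 173/565*2/15 + 40/339*8/15 = 173/565 = pi_s_3  (ok)
  89/565*2/15 + 709/1695*1/15 + 173/565*1/5 + 40/339*1/15 = 40/339 = pi_s_4  (ok)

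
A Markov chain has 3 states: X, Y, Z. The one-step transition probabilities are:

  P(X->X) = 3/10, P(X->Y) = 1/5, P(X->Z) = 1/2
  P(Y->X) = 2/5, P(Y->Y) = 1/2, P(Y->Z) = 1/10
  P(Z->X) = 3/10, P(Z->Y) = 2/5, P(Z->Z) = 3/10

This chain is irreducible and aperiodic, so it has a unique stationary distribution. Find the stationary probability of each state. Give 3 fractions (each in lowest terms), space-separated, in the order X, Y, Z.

The stationary distribution satisfies pi = pi * P, i.e.:
  pi_X = 3/10*pi_X + 2/5*pi_Y + 3/10*pi_Z
  pi_Y = 1/5*pi_X + 1/2*pi_Y + 2/5*pi_Z
  pi_Z = 1/2*pi_X + 1/10*pi_Y + 3/10*pi_Z
with normalization: pi_X + pi_Y + pi_Z = 1.

Using the first 2 balance equations plus normalization, the linear system A*pi = b is:
  [-7/10, 2/5, 3/10] . pi = 0
  [1/5, -1/2, 2/5] . pi = 0
  [1, 1, 1] . pi = 1

Solving yields:
  pi_X = 31/92
  pi_Y = 17/46
  pi_Z = 27/92

Verification (pi * P):
  31/92*3/10 + 17/46*2/5 + 27/92*3/10 = 31/92 = pi_X  (ok)
  31/92*1/5 + 17/46*1/2 + 27/92*2/5 = 17/46 = pi_Y  (ok)
  31/92*1/2 + 17/46*1/10 + 27/92*3/10 = 27/92 = pi_Z  (ok)

Answer: 31/92 17/46 27/92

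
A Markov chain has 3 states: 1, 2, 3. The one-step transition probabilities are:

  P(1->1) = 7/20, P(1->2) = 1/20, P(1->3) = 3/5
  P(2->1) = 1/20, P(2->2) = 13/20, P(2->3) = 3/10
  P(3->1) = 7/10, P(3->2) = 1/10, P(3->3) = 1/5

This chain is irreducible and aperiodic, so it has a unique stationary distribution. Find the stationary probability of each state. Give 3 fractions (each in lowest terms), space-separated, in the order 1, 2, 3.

The stationary distribution satisfies pi = pi * P, i.e.:
  pi_1 = 7/20*pi_1 + 1/20*pi_2 + 7/10*pi_3
  pi_2 = 1/20*pi_1 + 13/20*pi_2 + 1/10*pi_3
  pi_3 = 3/5*pi_1 + 3/10*pi_2 + 1/5*pi_3
with normalization: pi_1 + pi_2 + pi_3 = 1.

Using the first 2 balance equations plus normalization, the linear system A*pi = b is:
  [-13/20, 1/20, 7/10] . pi = 0
  [1/20, -7/20, 1/10] . pi = 0
  [1, 1, 1] . pi = 1

Solving yields:
  pi_1 = 10/23
  pi_2 = 4/23
  pi_3 = 9/23

Verification (pi * P):
  10/23*7/20 + 4/23*1/20 + 9/23*7/10 = 10/23 = pi_1  (ok)
  10/23*1/20 + 4/23*13/20 + 9/23*1/10 = 4/23 = pi_2  (ok)
  10/23*3/5 + 4/23*3/10 + 9/23*1/5 = 9/23 = pi_3  (ok)

Answer: 10/23 4/23 9/23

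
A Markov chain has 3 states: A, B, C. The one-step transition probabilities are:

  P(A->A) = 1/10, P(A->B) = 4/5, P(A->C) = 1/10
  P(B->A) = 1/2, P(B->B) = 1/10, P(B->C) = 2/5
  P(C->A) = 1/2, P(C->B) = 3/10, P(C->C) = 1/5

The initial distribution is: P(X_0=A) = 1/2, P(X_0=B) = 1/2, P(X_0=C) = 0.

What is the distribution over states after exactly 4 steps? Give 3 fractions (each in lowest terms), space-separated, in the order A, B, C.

Propagating the distribution step by step (d_{t+1} = d_t * P):
d_0 = (A=1/2, B=1/2, C=0)
  d_1[A] = 1/2*1/10 + 1/2*1/2 + 0*1/2 = 3/10
  d_1[B] = 1/2*4/5 + 1/2*1/10 + 0*3/10 = 9/20
  d_1[C] = 1/2*1/10 + 1/2*2/5 + 0*1/5 = 1/4
d_1 = (A=3/10, B=9/20, C=1/4)
  d_2[A] = 3/10*1/10 + 9/20*1/2 + 1/4*1/2 = 19/50
  d_2[B] = 3/10*4/5 + 9/20*1/10 + 1/4*3/10 = 9/25
  d_2[C] = 3/10*1/10 + 9/20*2/5 + 1/4*1/5 = 13/50
d_2 = (A=19/50, B=9/25, C=13/50)
  d_3[A] = 19/50*1/10 + 9/25*1/2 + 13/50*1/2 = 87/250
  d_3[B] = 19/50*4/5 + 9/25*1/10 + 13/50*3/10 = 209/500
  d_3[C] = 19/50*1/10 + 9/25*2/5 + 13/50*1/5 = 117/500
d_3 = (A=87/250, B=209/500, C=117/500)
  d_4[A] = 87/250*1/10 + 209/500*1/2 + 117/500*1/2 = 451/1250
  d_4[B] = 87/250*4/5 + 209/500*1/10 + 117/500*3/10 = 244/625
  d_4[C] = 87/250*1/10 + 209/500*2/5 + 117/500*1/5 = 311/1250
d_4 = (A=451/1250, B=244/625, C=311/1250)

Answer: 451/1250 244/625 311/1250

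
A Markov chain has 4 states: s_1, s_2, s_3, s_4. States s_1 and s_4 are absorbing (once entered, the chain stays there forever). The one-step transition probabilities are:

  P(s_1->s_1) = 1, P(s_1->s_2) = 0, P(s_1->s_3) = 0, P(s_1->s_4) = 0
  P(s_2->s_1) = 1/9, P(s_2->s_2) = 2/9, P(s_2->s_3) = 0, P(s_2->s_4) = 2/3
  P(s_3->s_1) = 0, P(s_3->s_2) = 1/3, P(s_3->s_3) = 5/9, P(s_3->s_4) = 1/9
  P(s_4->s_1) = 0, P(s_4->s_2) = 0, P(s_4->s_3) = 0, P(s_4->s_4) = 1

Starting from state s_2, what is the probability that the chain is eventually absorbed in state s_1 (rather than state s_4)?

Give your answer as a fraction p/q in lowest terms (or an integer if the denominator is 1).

Let a_i = P(absorbed in s_1 | start in state i).
Boundary conditions: a_s_1 = 1, a_s_4 = 0.
For each transient state i, a_i = sum_j P(i->j) * a_j:
  a_s_2 = 1/9*a_s_1 + 2/9*a_s_2 + 0*a_s_3 + 2/3*a_s_4
  a_s_3 = 0*a_s_1 + 1/3*a_s_2 + 5/9*a_s_3 + 1/9*a_s_4

Substituting a_s_1 = 1 and a_s_4 = 0, rearrange to (I - Q) a = r where r[i] = P(i -> s_1):
  [7/9, 0] . (a_s_2, a_s_3) = 1/9
  [-1/3, 4/9] . (a_s_2, a_s_3) = 0

Solving yields:
  a_s_2 = 1/7
  a_s_3 = 3/28

Starting state is s_2, so the absorption probability is a_s_2 = 1/7.

Answer: 1/7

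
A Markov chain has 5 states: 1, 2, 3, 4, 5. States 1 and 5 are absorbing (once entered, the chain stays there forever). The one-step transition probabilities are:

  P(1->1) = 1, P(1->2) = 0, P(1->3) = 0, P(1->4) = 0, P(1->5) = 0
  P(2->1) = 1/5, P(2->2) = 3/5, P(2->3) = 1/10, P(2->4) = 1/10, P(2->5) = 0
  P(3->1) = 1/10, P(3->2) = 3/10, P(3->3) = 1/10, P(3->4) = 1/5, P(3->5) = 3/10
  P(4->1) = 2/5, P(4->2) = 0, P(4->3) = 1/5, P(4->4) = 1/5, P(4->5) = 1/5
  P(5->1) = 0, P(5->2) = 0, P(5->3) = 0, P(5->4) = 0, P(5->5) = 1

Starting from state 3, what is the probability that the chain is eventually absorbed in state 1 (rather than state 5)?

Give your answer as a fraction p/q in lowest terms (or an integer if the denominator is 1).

Answer: 62/121

Derivation:
Let a_i = P(absorbed in 1 | start in state i).
Boundary conditions: a_1 = 1, a_5 = 0.
For each transient state i, a_i = sum_j P(i->j) * a_j:
  a_2 = 1/5*a_1 + 3/5*a_2 + 1/10*a_3 + 1/10*a_4 + 0*a_5
  a_3 = 1/10*a_1 + 3/10*a_2 + 1/10*a_3 + 1/5*a_4 + 3/10*a_5
  a_4 = 2/5*a_1 + 0*a_2 + 1/5*a_3 + 1/5*a_4 + 1/5*a_5

Substituting a_1 = 1 and a_5 = 0, rearrange to (I - Q) a = r where r[i] = P(i -> 1):
  [2/5, -1/10, -1/10] . (a_2, a_3, a_4) = 1/5
  [-3/10, 9/10, -1/5] . (a_2, a_3, a_4) = 1/10
  [0, -1/5, 4/5] . (a_2, a_3, a_4) = 2/5

Solving yields:
  a_2 = 95/121
  a_3 = 62/121
  a_4 = 76/121

Starting state is 3, so the absorption probability is a_3 = 62/121.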